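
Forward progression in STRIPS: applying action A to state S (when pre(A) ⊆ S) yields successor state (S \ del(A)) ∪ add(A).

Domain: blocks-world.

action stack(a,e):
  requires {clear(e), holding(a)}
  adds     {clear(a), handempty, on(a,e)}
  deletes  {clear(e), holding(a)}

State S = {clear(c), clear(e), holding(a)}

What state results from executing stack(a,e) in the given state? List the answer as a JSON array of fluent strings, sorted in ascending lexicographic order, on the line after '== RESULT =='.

Progress:
  pre ⊆ S: {clear(e), holding(a)} ⊆ S  — applicable
  S \ del = {clear(c)}
  ∪ add   = {clear(a), clear(c), handempty, on(a,e)}

== RESULT ==
["clear(a)", "clear(c)", "handempty", "on(a,e)"]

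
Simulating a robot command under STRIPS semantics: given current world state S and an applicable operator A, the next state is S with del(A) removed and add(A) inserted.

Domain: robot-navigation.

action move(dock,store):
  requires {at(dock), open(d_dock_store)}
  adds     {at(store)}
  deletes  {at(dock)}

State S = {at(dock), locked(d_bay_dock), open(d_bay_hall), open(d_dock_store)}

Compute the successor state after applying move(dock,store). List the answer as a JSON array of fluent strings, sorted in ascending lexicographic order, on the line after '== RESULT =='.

Compute (S \ del) ∪ add:
  pre ⊆ S: {at(dock), open(d_dock_store)} ⊆ S  — applicable
  S \ del = {locked(d_bay_dock), open(d_bay_hall), open(d_dock_store)}
  ∪ add   = {at(store), locked(d_bay_dock), open(d_bay_hall), open(d_dock_store)}

== RESULT ==
["at(store)", "locked(d_bay_dock)", "open(d_bay_hall)", "open(d_dock_store)"]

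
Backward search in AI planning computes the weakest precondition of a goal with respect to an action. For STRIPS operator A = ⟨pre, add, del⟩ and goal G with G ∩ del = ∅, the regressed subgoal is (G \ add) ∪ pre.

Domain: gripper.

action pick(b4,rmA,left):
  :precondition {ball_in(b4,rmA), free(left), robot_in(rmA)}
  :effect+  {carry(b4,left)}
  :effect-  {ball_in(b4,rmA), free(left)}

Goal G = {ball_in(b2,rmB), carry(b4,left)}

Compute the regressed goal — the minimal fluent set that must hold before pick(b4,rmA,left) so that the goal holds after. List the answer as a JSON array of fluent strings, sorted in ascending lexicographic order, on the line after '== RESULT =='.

Regress:
  G ∩ del = {}  (empty — regression defined)
  G \ add = {ball_in(b2,rmB), carry(b4,left)} \ {carry(b4,left)} = {ball_in(b2,rmB)}
  ∪ pre   = {ball_in(b2,rmB)} ∪ {ball_in(b4,rmA), free(left), robot_in(rmA)}
          = {ball_in(b2,rmB), ball_in(b4,rmA), free(left), robot_in(rmA)}

== RESULT ==
["ball_in(b2,rmB)", "ball_in(b4,rmA)", "free(left)", "robot_in(rmA)"]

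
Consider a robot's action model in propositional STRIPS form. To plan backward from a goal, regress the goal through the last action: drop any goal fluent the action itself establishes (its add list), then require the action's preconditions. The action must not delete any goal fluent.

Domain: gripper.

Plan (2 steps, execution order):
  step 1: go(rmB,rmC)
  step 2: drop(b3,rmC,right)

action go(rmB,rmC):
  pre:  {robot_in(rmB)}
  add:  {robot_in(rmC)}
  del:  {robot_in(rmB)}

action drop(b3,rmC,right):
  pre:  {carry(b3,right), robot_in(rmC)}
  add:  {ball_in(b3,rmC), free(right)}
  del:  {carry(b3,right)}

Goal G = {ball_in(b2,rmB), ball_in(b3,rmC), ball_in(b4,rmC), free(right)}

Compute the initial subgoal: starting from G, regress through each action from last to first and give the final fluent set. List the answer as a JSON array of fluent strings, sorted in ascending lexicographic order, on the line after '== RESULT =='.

Regress step by step:
  through step 2 (drop(b3,rmC,right)): drop {ball_in(b3,rmC), free(right)}, keep {ball_in(b2,rmB), ball_in(b4,rmC)}, require {carry(b3,right), robot_in(rmC)}
    → {ball_in(b2,rmB), ball_in(b4,rmC), carry(b3,right), robot_in(rmC)}
  through step 1 (go(rmB,rmC)): drop {robot_in(rmC)}, keep {ball_in(b2,rmB), ball_in(b4,rmC), carry(b3,right)}, require {robot_in(rmB)}
    → {ball_in(b2,rmB), ball_in(b4,rmC), carry(b3,right), robot_in(rmB)}

== RESULT ==
["ball_in(b2,rmB)", "ball_in(b4,rmC)", "carry(b3,right)", "robot_in(rmB)"]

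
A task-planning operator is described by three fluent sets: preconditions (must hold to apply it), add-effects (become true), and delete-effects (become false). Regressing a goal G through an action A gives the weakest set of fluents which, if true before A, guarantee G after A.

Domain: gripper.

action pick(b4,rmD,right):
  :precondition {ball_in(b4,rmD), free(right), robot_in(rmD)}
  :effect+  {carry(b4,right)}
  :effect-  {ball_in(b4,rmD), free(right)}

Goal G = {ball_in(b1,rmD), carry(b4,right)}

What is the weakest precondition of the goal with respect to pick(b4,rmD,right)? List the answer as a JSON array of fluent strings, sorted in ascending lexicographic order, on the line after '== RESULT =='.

Compute (G \ add) ∪ pre:
  G ∩ del = {}  (empty — regression defined)
  G \ add = {ball_in(b1,rmD), carry(b4,right)} \ {carry(b4,right)} = {ball_in(b1,rmD)}
  ∪ pre   = {ball_in(b1,rmD)} ∪ {ball_in(b4,rmD), free(right), robot_in(rmD)}
          = {ball_in(b1,rmD), ball_in(b4,rmD), free(right), robot_in(rmD)}

== RESULT ==
["ball_in(b1,rmD)", "ball_in(b4,rmD)", "free(right)", "robot_in(rmD)"]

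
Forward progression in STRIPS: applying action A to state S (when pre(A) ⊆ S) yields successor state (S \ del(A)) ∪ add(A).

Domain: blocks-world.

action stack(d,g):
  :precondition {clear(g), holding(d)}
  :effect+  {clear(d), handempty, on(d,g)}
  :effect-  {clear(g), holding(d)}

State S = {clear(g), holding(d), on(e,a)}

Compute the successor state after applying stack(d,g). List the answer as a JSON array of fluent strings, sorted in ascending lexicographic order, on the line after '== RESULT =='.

Progress:
  pre ⊆ S: {clear(g), holding(d)} ⊆ S  — applicable
  S \ del = {on(e,a)}
  ∪ add   = {clear(d), handempty, on(d,g), on(e,a)}

== RESULT ==
["clear(d)", "handempty", "on(d,g)", "on(e,a)"]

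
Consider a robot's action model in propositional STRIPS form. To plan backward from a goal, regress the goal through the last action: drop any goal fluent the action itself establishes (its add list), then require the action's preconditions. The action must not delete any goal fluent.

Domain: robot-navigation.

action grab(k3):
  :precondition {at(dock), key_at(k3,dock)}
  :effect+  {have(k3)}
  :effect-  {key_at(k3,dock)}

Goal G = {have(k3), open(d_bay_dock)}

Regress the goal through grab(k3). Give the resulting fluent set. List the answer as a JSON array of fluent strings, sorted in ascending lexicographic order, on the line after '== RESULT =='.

Regress:
  G ∩ del = {}  (empty — regression defined)
  G \ add = {have(k3), open(d_bay_dock)} \ {have(k3)} = {open(d_bay_dock)}
  ∪ pre   = {open(d_bay_dock)} ∪ {at(dock), key_at(k3,dock)}
          = {at(dock), key_at(k3,dock), open(d_bay_dock)}

== RESULT ==
["at(dock)", "key_at(k3,dock)", "open(d_bay_dock)"]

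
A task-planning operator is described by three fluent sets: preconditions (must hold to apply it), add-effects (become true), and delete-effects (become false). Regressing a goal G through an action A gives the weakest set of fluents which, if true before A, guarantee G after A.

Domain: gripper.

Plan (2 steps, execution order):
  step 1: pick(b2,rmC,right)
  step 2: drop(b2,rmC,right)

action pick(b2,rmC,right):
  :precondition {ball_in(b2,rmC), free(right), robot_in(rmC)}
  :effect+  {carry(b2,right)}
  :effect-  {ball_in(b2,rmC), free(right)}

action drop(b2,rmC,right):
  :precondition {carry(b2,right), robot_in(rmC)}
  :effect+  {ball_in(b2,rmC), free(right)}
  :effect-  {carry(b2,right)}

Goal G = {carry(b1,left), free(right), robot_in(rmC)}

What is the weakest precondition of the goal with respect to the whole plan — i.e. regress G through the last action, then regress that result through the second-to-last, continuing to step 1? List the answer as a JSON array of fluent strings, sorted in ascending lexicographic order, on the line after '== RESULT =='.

Work backward from the goal:
  through step 2 (drop(b2,rmC,right)): drop {free(right)}, keep {carry(b1,left), robot_in(rmC)}, require {carry(b2,right), robot_in(rmC)}
    → {carry(b1,left), carry(b2,right), robot_in(rmC)}
  through step 1 (pick(b2,rmC,right)): drop {carry(b2,right)}, keep {carry(b1,left), robot_in(rmC)}, require {ball_in(b2,rmC), free(right), robot_in(rmC)}
    → {ball_in(b2,rmC), carry(b1,left), free(right), robot_in(rmC)}

== RESULT ==
["ball_in(b2,rmC)", "carry(b1,left)", "free(right)", "robot_in(rmC)"]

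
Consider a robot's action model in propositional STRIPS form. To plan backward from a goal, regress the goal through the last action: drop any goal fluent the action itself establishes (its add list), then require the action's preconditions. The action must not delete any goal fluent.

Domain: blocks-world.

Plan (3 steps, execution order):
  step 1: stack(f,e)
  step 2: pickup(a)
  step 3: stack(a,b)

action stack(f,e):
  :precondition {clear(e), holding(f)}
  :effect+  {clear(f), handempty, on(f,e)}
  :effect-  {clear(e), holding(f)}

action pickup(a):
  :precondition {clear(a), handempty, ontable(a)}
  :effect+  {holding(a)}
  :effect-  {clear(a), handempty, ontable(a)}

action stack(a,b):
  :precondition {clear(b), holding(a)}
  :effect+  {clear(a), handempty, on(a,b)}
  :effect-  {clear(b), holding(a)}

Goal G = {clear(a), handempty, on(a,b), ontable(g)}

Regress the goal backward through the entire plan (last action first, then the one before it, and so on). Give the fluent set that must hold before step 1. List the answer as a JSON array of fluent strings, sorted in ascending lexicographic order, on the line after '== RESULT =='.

Regress step by step:
  through step 3 (stack(a,b)): drop {clear(a), handempty, on(a,b)}, keep {ontable(g)}, require {clear(b), holding(a)}
    → {clear(b), holding(a), ontable(g)}
  through step 2 (pickup(a)): drop {holding(a)}, keep {clear(b), ontable(g)}, require {clear(a), handempty, ontable(a)}
    → {clear(a), clear(b), handempty, ontable(a), ontable(g)}
  through step 1 (stack(f,e)): drop {handempty}, keep {clear(a), clear(b), ontable(a), ontable(g)}, require {clear(e), holding(f)}
    → {clear(a), clear(b), clear(e), holding(f), ontable(a), ontable(g)}

== RESULT ==
["clear(a)", "clear(b)", "clear(e)", "holding(f)", "ontable(a)", "ontable(g)"]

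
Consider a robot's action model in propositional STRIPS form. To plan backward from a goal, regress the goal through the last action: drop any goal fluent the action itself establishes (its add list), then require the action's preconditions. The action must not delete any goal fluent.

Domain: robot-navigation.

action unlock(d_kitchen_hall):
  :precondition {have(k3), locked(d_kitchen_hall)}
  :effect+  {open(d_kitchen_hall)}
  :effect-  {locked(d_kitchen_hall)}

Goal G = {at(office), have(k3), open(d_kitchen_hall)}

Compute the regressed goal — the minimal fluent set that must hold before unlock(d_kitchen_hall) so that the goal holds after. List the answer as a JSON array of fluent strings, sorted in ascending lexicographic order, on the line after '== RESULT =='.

Regress:
  G ∩ del = {}  (empty — regression defined)
  G \ add = {at(office), have(k3), open(d_kitchen_hall)} \ {open(d_kitchen_hall)} = {at(office), have(k3)}
  ∪ pre   = {at(office), have(k3)} ∪ {have(k3), locked(d_kitchen_hall)}
          = {at(office), have(k3), locked(d_kitchen_hall)}

== RESULT ==
["at(office)", "have(k3)", "locked(d_kitchen_hall)"]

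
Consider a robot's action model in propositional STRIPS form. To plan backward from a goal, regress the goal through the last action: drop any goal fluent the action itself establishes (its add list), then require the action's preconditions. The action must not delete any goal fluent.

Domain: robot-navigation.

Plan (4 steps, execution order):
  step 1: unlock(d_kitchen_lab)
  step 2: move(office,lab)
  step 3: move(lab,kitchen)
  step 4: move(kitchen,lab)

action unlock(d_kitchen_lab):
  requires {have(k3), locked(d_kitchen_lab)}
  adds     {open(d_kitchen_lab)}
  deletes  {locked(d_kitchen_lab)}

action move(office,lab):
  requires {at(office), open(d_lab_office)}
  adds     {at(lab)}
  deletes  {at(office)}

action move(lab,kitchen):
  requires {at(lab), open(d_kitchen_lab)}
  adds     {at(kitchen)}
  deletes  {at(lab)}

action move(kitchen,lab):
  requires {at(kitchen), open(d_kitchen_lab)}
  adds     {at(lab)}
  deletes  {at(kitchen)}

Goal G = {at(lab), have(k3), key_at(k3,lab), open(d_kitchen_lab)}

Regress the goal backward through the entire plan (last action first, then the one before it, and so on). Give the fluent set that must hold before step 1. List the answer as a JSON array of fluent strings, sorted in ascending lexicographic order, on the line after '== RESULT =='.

Regress step by step:
  through step 4 (move(kitchen,lab)): drop {at(lab)}, keep {have(k3), key_at(k3,lab), open(d_kitchen_lab)}, require {at(kitchen), open(d_kitchen_lab)}
    → {at(kitchen), have(k3), key_at(k3,lab), open(d_kitchen_lab)}
  through step 3 (move(lab,kitchen)): drop {at(kitchen)}, keep {have(k3), key_at(k3,lab), open(d_kitchen_lab)}, require {at(lab), open(d_kitchen_lab)}
    → {at(lab), have(k3), key_at(k3,lab), open(d_kitchen_lab)}
  through step 2 (move(office,lab)): drop {at(lab)}, keep {have(k3), key_at(k3,lab), open(d_kitchen_lab)}, require {at(office), open(d_lab_office)}
    → {at(office), have(k3), key_at(k3,lab), open(d_kitchen_lab), open(d_lab_office)}
  through step 1 (unlock(d_kitchen_lab)): drop {open(d_kitchen_lab)}, keep {at(office), have(k3), key_at(k3,lab), open(d_lab_office)}, require {have(k3), locked(d_kitchen_lab)}
    → {at(office), have(k3), key_at(k3,lab), locked(d_kitchen_lab), open(d_lab_office)}

== RESULT ==
["at(office)", "have(k3)", "key_at(k3,lab)", "locked(d_kitchen_lab)", "open(d_lab_office)"]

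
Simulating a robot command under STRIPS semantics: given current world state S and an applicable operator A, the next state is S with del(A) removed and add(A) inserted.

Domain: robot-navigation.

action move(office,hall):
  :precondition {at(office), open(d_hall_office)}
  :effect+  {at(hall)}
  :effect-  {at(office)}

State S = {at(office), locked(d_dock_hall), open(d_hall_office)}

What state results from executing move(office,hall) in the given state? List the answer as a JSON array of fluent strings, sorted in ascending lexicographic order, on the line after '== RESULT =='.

Compute (S \ del) ∪ add:
  pre ⊆ S: {at(office), open(d_hall_office)} ⊆ S  — applicable
  S \ del = {locked(d_dock_hall), open(d_hall_office)}
  ∪ add   = {at(hall), locked(d_dock_hall), open(d_hall_office)}

== RESULT ==
["at(hall)", "locked(d_dock_hall)", "open(d_hall_office)"]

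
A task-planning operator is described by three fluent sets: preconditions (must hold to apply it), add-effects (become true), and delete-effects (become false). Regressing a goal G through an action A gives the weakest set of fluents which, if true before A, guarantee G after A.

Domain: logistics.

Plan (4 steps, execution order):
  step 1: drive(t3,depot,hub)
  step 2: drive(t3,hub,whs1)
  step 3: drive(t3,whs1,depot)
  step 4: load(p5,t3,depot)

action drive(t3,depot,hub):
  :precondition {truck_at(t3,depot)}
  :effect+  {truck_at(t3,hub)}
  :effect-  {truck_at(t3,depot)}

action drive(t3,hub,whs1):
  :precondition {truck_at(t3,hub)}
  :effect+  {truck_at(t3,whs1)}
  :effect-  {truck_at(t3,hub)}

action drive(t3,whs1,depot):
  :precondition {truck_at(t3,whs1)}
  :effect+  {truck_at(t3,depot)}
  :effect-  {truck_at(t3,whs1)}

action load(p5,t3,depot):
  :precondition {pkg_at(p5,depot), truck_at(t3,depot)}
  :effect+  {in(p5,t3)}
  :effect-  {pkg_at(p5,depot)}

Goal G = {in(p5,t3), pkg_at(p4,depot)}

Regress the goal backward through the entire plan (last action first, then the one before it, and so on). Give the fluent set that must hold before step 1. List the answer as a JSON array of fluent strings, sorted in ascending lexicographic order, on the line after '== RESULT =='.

Regress step by step:
  through step 4 (load(p5,t3,depot)): drop {in(p5,t3)}, keep {pkg_at(p4,depot)}, require {pkg_at(p5,depot), truck_at(t3,depot)}
    → {pkg_at(p4,depot), pkg_at(p5,depot), truck_at(t3,depot)}
  through step 3 (drive(t3,whs1,depot)): drop {truck_at(t3,depot)}, keep {pkg_at(p4,depot), pkg_at(p5,depot)}, require {truck_at(t3,whs1)}
    → {pkg_at(p4,depot), pkg_at(p5,depot), truck_at(t3,whs1)}
  through step 2 (drive(t3,hub,whs1)): drop {truck_at(t3,whs1)}, keep {pkg_at(p4,depot), pkg_at(p5,depot)}, require {truck_at(t3,hub)}
    → {pkg_at(p4,depot), pkg_at(p5,depot), truck_at(t3,hub)}
  through step 1 (drive(t3,depot,hub)): drop {truck_at(t3,hub)}, keep {pkg_at(p4,depot), pkg_at(p5,depot)}, require {truck_at(t3,depot)}
    → {pkg_at(p4,depot), pkg_at(p5,depot), truck_at(t3,depot)}

== RESULT ==
["pkg_at(p4,depot)", "pkg_at(p5,depot)", "truck_at(t3,depot)"]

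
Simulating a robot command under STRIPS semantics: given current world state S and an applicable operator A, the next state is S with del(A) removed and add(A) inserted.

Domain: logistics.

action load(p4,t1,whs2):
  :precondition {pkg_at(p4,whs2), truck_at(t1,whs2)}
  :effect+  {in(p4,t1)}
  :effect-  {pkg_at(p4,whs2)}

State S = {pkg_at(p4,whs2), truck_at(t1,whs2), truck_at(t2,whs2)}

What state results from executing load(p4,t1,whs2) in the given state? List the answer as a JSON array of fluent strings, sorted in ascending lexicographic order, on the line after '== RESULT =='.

Progress:
  pre ⊆ S: {pkg_at(p4,whs2), truck_at(t1,whs2)} ⊆ S  — applicable
  S \ del = {truck_at(t1,whs2), truck_at(t2,whs2)}
  ∪ add   = {in(p4,t1), truck_at(t1,whs2), truck_at(t2,whs2)}

== RESULT ==
["in(p4,t1)", "truck_at(t1,whs2)", "truck_at(t2,whs2)"]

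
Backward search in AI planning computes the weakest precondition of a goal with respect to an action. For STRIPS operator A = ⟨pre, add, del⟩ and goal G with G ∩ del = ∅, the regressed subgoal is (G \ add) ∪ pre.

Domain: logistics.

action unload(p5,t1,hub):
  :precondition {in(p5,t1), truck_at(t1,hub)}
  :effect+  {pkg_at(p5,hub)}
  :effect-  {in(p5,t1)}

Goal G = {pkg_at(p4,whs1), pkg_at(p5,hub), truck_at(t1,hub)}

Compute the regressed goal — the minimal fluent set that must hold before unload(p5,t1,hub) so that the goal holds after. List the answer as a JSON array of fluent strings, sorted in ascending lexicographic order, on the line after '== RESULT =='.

Regress:
  G ∩ del = {}  (empty — regression defined)
  G \ add = {pkg_at(p4,whs1), pkg_at(p5,hub), truck_at(t1,hub)} \ {pkg_at(p5,hub)} = {pkg_at(p4,whs1), truck_at(t1,hub)}
  ∪ pre   = {pkg_at(p4,whs1), truck_at(t1,hub)} ∪ {in(p5,t1), truck_at(t1,hub)}
          = {in(p5,t1), pkg_at(p4,whs1), truck_at(t1,hub)}

== RESULT ==
["in(p5,t1)", "pkg_at(p4,whs1)", "truck_at(t1,hub)"]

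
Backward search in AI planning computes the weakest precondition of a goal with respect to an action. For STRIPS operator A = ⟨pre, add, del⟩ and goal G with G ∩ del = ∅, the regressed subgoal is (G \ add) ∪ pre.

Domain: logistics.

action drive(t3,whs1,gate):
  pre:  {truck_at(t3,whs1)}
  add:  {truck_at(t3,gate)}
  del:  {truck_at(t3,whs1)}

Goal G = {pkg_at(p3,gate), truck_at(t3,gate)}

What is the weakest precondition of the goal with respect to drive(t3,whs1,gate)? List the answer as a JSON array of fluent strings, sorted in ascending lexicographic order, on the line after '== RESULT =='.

Regress:
  G ∩ del = {}  (empty — regression defined)
  G \ add = {pkg_at(p3,gate), truck_at(t3,gate)} \ {truck_at(t3,gate)} = {pkg_at(p3,gate)}
  ∪ pre   = {pkg_at(p3,gate)} ∪ {truck_at(t3,whs1)}
          = {pkg_at(p3,gate), truck_at(t3,whs1)}

== RESULT ==
["pkg_at(p3,gate)", "truck_at(t3,whs1)"]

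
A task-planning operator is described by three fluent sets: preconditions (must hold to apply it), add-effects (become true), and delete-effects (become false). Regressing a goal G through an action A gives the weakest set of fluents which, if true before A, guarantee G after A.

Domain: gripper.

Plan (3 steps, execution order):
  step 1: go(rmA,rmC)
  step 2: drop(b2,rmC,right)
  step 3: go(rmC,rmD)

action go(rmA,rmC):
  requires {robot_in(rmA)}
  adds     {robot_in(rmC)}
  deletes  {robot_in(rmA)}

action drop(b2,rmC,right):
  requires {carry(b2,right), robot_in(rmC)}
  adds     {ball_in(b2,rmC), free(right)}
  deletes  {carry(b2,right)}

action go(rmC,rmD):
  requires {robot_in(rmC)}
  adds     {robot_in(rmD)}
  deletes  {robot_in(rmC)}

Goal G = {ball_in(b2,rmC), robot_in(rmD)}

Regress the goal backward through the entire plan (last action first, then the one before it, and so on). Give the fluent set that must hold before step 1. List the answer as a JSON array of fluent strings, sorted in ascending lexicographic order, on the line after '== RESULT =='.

Work backward from the goal:
  through step 3 (go(rmC,rmD)): drop {robot_in(rmD)}, keep {ball_in(b2,rmC)}, require {robot_in(rmC)}
    → {ball_in(b2,rmC), robot_in(rmC)}
  through step 2 (drop(b2,rmC,right)): drop {ball_in(b2,rmC)}, keep {robot_in(rmC)}, require {carry(b2,right), robot_in(rmC)}
    → {carry(b2,right), robot_in(rmC)}
  through step 1 (go(rmA,rmC)): drop {robot_in(rmC)}, keep {carry(b2,right)}, require {robot_in(rmA)}
    → {carry(b2,right), robot_in(rmA)}

== RESULT ==
["carry(b2,right)", "robot_in(rmA)"]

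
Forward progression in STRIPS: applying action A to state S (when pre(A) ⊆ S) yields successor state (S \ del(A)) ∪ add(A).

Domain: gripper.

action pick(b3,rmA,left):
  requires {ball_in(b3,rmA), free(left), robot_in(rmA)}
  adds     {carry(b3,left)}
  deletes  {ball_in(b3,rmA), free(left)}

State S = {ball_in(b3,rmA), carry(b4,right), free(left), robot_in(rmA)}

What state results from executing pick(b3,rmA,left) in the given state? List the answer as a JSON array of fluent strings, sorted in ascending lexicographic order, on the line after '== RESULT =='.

Compute (S \ del) ∪ add:
  pre ⊆ S: {ball_in(b3,rmA), free(left), robot_in(rmA)} ⊆ S  — applicable
  S \ del = {carry(b4,right), robot_in(rmA)}
  ∪ add   = {carry(b3,left), carry(b4,right), robot_in(rmA)}

== RESULT ==
["carry(b3,left)", "carry(b4,right)", "robot_in(rmA)"]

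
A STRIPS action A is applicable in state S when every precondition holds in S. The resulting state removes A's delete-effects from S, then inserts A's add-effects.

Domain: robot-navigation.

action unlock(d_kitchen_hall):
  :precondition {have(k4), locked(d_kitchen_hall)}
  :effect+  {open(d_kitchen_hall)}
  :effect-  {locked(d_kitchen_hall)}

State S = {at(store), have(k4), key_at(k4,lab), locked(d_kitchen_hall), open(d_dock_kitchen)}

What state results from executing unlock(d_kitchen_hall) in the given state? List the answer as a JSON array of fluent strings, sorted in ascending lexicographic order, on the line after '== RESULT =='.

Compute (S \ del) ∪ add:
  pre ⊆ S: {have(k4), locked(d_kitchen_hall)} ⊆ S  — applicable
  S \ del = {at(store), have(k4), key_at(k4,lab), open(d_dock_kitchen)}
  ∪ add   = {at(store), have(k4), key_at(k4,lab), open(d_dock_kitchen), open(d_kitchen_hall)}

== RESULT ==
["at(store)", "have(k4)", "key_at(k4,lab)", "open(d_dock_kitchen)", "open(d_kitchen_hall)"]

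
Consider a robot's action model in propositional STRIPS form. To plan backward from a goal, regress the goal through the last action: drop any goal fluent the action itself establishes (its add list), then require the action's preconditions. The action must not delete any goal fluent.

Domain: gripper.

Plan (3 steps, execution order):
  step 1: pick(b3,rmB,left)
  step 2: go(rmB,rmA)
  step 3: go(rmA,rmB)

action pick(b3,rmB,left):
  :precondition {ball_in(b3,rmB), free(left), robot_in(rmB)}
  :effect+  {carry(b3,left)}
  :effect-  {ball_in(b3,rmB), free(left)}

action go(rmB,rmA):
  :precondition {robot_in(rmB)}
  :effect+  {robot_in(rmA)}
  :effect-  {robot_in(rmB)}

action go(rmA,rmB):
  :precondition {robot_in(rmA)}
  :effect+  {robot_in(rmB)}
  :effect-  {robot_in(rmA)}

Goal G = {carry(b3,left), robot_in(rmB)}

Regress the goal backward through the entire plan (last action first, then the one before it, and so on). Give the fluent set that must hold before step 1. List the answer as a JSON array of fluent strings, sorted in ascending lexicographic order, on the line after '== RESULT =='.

Regress step by step:
  through step 3 (go(rmA,rmB)): drop {robot_in(rmB)}, keep {carry(b3,left)}, require {robot_in(rmA)}
    → {carry(b3,left), robot_in(rmA)}
  through step 2 (go(rmB,rmA)): drop {robot_in(rmA)}, keep {carry(b3,left)}, require {robot_in(rmB)}
    → {carry(b3,left), robot_in(rmB)}
  through step 1 (pick(b3,rmB,left)): drop {carry(b3,left)}, keep {robot_in(rmB)}, require {ball_in(b3,rmB), free(left), robot_in(rmB)}
    → {ball_in(b3,rmB), free(left), robot_in(rmB)}

== RESULT ==
["ball_in(b3,rmB)", "free(left)", "robot_in(rmB)"]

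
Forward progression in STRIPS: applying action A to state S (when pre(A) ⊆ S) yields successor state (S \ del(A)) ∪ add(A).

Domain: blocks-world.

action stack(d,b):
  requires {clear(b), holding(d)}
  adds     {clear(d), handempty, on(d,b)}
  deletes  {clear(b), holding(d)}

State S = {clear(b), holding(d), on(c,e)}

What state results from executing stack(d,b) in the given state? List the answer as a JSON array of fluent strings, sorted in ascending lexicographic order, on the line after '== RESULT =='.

Progress:
  pre ⊆ S: {clear(b), holding(d)} ⊆ S  — applicable
  S \ del = {on(c,e)}
  ∪ add   = {clear(d), handempty, on(c,e), on(d,b)}

== RESULT ==
["clear(d)", "handempty", "on(c,e)", "on(d,b)"]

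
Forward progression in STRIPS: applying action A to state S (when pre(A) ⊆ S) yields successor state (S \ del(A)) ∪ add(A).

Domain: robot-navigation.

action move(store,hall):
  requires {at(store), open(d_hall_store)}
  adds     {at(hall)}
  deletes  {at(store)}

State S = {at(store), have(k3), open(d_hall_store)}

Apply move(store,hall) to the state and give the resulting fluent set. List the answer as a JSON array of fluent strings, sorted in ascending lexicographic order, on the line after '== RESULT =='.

Progress:
  pre ⊆ S: {at(store), open(d_hall_store)} ⊆ S  — applicable
  S \ del = {have(k3), open(d_hall_store)}
  ∪ add   = {at(hall), have(k3), open(d_hall_store)}

== RESULT ==
["at(hall)", "have(k3)", "open(d_hall_store)"]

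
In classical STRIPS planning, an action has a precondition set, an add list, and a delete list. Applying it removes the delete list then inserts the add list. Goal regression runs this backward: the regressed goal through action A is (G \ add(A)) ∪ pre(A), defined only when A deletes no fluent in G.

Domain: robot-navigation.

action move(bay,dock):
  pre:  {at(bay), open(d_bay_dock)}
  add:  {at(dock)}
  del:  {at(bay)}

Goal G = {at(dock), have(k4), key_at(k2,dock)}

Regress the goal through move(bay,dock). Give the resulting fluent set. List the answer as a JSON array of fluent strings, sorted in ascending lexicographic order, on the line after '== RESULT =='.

Compute (G \ add) ∪ pre:
  G ∩ del = {}  (empty — regression defined)
  G \ add = {at(dock), have(k4), key_at(k2,dock)} \ {at(dock)} = {have(k4), key_at(k2,dock)}
  ∪ pre   = {have(k4), key_at(k2,dock)} ∪ {at(bay), open(d_bay_dock)}
          = {at(bay), have(k4), key_at(k2,dock), open(d_bay_dock)}

== RESULT ==
["at(bay)", "have(k4)", "key_at(k2,dock)", "open(d_bay_dock)"]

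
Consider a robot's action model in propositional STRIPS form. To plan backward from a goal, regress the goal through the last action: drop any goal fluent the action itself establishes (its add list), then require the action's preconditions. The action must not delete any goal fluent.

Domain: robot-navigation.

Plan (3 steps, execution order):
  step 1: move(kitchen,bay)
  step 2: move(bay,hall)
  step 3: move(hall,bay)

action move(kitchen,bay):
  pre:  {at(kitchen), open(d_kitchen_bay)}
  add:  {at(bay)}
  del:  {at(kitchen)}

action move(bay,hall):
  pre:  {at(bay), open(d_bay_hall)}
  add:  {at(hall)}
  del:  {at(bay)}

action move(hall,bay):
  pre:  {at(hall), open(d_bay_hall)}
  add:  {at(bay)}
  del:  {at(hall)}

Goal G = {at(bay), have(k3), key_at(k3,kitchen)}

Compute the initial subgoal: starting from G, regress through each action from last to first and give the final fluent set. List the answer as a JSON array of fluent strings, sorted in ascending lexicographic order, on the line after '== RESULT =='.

Regress step by step:
  through step 3 (move(hall,bay)): drop {at(bay)}, keep {have(k3), key_at(k3,kitchen)}, require {at(hall), open(d_bay_hall)}
    → {at(hall), have(k3), key_at(k3,kitchen), open(d_bay_hall)}
  through step 2 (move(bay,hall)): drop {at(hall)}, keep {have(k3), key_at(k3,kitchen), open(d_bay_hall)}, require {at(bay), open(d_bay_hall)}
    → {at(bay), have(k3), key_at(k3,kitchen), open(d_bay_hall)}
  through step 1 (move(kitchen,bay)): drop {at(bay)}, keep {have(k3), key_at(k3,kitchen), open(d_bay_hall)}, require {at(kitchen), open(d_kitchen_bay)}
    → {at(kitchen), have(k3), key_at(k3,kitchen), open(d_bay_hall), open(d_kitchen_bay)}

== RESULT ==
["at(kitchen)", "have(k3)", "key_at(k3,kitchen)", "open(d_bay_hall)", "open(d_kitchen_bay)"]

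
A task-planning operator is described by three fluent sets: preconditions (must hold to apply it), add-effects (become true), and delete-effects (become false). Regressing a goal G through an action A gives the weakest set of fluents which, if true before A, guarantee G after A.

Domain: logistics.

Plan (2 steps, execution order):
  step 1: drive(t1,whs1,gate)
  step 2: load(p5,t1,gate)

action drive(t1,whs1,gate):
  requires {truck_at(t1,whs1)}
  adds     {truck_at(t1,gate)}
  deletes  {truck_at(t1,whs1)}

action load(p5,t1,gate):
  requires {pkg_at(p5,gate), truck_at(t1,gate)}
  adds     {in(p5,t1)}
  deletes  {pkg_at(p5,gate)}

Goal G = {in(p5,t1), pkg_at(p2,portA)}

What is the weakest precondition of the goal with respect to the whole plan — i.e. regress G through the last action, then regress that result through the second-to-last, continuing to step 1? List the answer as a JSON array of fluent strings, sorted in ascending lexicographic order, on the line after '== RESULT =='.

Work backward from the goal:
  through step 2 (load(p5,t1,gate)): drop {in(p5,t1)}, keep {pkg_at(p2,portA)}, require {pkg_at(p5,gate), truck_at(t1,gate)}
    → {pkg_at(p2,portA), pkg_at(p5,gate), truck_at(t1,gate)}
  through step 1 (drive(t1,whs1,gate)): drop {truck_at(t1,gate)}, keep {pkg_at(p2,portA), pkg_at(p5,gate)}, require {truck_at(t1,whs1)}
    → {pkg_at(p2,portA), pkg_at(p5,gate), truck_at(t1,whs1)}

== RESULT ==
["pkg_at(p2,portA)", "pkg_at(p5,gate)", "truck_at(t1,whs1)"]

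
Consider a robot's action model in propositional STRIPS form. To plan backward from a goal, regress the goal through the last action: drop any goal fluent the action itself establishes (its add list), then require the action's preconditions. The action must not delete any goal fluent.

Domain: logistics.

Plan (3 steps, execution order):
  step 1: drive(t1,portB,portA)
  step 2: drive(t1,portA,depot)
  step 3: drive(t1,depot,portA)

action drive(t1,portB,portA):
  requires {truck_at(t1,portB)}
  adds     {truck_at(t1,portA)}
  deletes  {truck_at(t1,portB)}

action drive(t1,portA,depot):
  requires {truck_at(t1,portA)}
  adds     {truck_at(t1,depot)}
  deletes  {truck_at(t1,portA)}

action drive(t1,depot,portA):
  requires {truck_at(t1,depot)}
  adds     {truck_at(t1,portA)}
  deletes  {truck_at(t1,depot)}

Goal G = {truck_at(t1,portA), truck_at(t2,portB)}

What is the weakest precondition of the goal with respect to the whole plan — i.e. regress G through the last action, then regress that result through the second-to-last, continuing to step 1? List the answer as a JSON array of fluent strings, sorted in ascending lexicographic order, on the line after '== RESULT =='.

Regress step by step:
  through step 3 (drive(t1,depot,portA)): drop {truck_at(t1,portA)}, keep {truck_at(t2,portB)}, require {truck_at(t1,depot)}
    → {truck_at(t1,depot), truck_at(t2,portB)}
  through step 2 (drive(t1,portA,depot)): drop {truck_at(t1,depot)}, keep {truck_at(t2,portB)}, require {truck_at(t1,portA)}
    → {truck_at(t1,portA), truck_at(t2,portB)}
  through step 1 (drive(t1,portB,portA)): drop {truck_at(t1,portA)}, keep {truck_at(t2,portB)}, require {truck_at(t1,portB)}
    → {truck_at(t1,portB), truck_at(t2,portB)}

== RESULT ==
["truck_at(t1,portB)", "truck_at(t2,portB)"]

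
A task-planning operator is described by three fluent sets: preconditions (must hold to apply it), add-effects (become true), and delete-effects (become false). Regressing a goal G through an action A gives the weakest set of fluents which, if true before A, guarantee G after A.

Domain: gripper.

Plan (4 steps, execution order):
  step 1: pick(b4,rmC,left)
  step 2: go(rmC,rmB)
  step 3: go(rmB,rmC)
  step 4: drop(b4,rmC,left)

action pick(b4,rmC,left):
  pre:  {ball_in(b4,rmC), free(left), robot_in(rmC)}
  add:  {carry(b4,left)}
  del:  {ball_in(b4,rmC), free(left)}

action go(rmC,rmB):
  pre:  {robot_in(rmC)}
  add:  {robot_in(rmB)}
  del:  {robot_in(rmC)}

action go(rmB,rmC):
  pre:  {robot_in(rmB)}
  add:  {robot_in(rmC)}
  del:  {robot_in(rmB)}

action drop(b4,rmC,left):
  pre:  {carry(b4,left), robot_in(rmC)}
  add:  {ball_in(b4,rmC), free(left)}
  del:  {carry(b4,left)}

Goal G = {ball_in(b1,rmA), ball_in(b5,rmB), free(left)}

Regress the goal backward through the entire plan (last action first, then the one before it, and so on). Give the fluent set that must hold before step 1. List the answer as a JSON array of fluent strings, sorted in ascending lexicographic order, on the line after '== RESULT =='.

Work backward from the goal:
  through step 4 (drop(b4,rmC,left)): drop {free(left)}, keep {ball_in(b1,rmA), ball_in(b5,rmB)}, require {carry(b4,left), robot_in(rmC)}
    → {ball_in(b1,rmA), ball_in(b5,rmB), carry(b4,left), robot_in(rmC)}
  through step 3 (go(rmB,rmC)): drop {robot_in(rmC)}, keep {ball_in(b1,rmA), ball_in(b5,rmB), carry(b4,left)}, require {robot_in(rmB)}
    → {ball_in(b1,rmA), ball_in(b5,rmB), carry(b4,left), robot_in(rmB)}
  through step 2 (go(rmC,rmB)): drop {robot_in(rmB)}, keep {ball_in(b1,rmA), ball_in(b5,rmB), carry(b4,left)}, require {robot_in(rmC)}
    → {ball_in(b1,rmA), ball_in(b5,rmB), carry(b4,left), robot_in(rmC)}
  through step 1 (pick(b4,rmC,left)): drop {carry(b4,left)}, keep {ball_in(b1,rmA), ball_in(b5,rmB), robot_in(rmC)}, require {ball_in(b4,rmC), free(left), robot_in(rmC)}
    → {ball_in(b1,rmA), ball_in(b4,rmC), ball_in(b5,rmB), free(left), robot_in(rmC)}

== RESULT ==
["ball_in(b1,rmA)", "ball_in(b4,rmC)", "ball_in(b5,rmB)", "free(left)", "robot_in(rmC)"]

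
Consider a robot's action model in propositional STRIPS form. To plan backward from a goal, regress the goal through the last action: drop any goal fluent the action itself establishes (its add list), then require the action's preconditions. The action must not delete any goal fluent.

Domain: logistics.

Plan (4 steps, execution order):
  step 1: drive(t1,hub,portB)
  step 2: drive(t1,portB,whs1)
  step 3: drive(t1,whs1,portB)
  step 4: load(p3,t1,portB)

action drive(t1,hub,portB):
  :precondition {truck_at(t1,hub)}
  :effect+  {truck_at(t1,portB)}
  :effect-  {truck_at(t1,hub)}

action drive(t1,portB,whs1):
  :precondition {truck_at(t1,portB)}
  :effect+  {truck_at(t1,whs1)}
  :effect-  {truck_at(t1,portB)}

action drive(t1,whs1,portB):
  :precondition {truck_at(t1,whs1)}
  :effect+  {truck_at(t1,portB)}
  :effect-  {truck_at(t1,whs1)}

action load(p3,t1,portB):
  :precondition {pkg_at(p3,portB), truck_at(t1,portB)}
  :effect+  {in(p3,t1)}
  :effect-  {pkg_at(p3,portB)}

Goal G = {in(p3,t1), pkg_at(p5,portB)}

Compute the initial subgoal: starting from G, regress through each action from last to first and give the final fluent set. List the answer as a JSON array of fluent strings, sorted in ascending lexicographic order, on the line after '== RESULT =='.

Regress step by step:
  through step 4 (load(p3,t1,portB)): drop {in(p3,t1)}, keep {pkg_at(p5,portB)}, require {pkg_at(p3,portB), truck_at(t1,portB)}
    → {pkg_at(p3,portB), pkg_at(p5,portB), truck_at(t1,portB)}
  through step 3 (drive(t1,whs1,portB)): drop {truck_at(t1,portB)}, keep {pkg_at(p3,portB), pkg_at(p5,portB)}, require {truck_at(t1,whs1)}
    → {pkg_at(p3,portB), pkg_at(p5,portB), truck_at(t1,whs1)}
  through step 2 (drive(t1,portB,whs1)): drop {truck_at(t1,whs1)}, keep {pkg_at(p3,portB), pkg_at(p5,portB)}, require {truck_at(t1,portB)}
    → {pkg_at(p3,portB), pkg_at(p5,portB), truck_at(t1,portB)}
  through step 1 (drive(t1,hub,portB)): drop {truck_at(t1,portB)}, keep {pkg_at(p3,portB), pkg_at(p5,portB)}, require {truck_at(t1,hub)}
    → {pkg_at(p3,portB), pkg_at(p5,portB), truck_at(t1,hub)}

== RESULT ==
["pkg_at(p3,portB)", "pkg_at(p5,portB)", "truck_at(t1,hub)"]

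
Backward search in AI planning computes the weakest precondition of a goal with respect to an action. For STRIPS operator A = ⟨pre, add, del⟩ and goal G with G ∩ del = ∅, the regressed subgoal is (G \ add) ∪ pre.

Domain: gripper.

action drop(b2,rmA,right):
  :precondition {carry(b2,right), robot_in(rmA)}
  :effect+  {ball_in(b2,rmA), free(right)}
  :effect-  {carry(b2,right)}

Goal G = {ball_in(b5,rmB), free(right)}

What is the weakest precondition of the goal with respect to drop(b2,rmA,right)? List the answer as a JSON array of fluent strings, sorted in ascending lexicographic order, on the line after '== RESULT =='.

Compute (G \ add) ∪ pre:
  G ∩ del = {}  (empty — regression defined)
  G \ add = {ball_in(b5,rmB), free(right)} \ {ball_in(b2,rmA), free(right)} = {ball_in(b5,rmB)}
  ∪ pre   = {ball_in(b5,rmB)} ∪ {carry(b2,right), robot_in(rmA)}
          = {ball_in(b5,rmB), carry(b2,right), robot_in(rmA)}

== RESULT ==
["ball_in(b5,rmB)", "carry(b2,right)", "robot_in(rmA)"]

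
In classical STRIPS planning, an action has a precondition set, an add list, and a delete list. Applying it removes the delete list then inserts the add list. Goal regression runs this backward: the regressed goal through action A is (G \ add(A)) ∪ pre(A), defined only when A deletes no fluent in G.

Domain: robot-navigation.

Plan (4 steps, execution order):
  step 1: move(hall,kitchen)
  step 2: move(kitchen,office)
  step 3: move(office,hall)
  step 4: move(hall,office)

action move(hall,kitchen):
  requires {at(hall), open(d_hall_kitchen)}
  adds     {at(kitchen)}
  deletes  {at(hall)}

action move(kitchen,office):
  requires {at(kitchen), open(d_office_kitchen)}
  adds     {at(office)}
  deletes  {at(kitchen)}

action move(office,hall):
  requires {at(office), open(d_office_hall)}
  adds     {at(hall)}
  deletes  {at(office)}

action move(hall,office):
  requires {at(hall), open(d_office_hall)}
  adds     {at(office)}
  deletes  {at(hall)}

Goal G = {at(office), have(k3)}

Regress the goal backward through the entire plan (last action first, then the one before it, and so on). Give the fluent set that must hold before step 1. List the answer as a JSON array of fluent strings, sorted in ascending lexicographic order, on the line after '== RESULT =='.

Work backward from the goal:
  through step 4 (move(hall,office)): drop {at(office)}, keep {have(k3)}, require {at(hall), open(d_office_hall)}
    → {at(hall), have(k3), open(d_office_hall)}
  through step 3 (move(office,hall)): drop {at(hall)}, keep {have(k3), open(d_office_hall)}, require {at(office), open(d_office_hall)}
    → {at(office), have(k3), open(d_office_hall)}
  through step 2 (move(kitchen,office)): drop {at(office)}, keep {have(k3), open(d_office_hall)}, require {at(kitchen), open(d_office_kitchen)}
    → {at(kitchen), have(k3), open(d_office_hall), open(d_office_kitchen)}
  through step 1 (move(hall,kitchen)): drop {at(kitchen)}, keep {have(k3), open(d_office_hall), open(d_office_kitchen)}, require {at(hall), open(d_hall_kitchen)}
    → {at(hall), have(k3), open(d_hall_kitchen), open(d_office_hall), open(d_office_kitchen)}

== RESULT ==
["at(hall)", "have(k3)", "open(d_hall_kitchen)", "open(d_office_hall)", "open(d_office_kitchen)"]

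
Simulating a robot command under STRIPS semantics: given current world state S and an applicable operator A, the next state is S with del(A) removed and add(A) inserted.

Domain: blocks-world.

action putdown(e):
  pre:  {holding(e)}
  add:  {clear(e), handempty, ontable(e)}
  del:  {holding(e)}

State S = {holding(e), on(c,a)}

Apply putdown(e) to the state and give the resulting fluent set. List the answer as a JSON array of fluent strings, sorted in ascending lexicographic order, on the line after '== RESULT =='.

Progress:
  pre ⊆ S: {holding(e)} ⊆ S  — applicable
  S \ del = {on(c,a)}
  ∪ add   = {clear(e), handempty, on(c,a), ontable(e)}

== RESULT ==
["clear(e)", "handempty", "on(c,a)", "ontable(e)"]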